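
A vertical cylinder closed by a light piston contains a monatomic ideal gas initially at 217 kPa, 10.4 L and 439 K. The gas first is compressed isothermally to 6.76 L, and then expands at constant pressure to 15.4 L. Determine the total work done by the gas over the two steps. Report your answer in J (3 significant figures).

W_total ≈ 1910 J

Step 1 (isothermal): W = P₁V₁ ln(V₂/V₁) = (2257) ln(6.76/10.4) = -972.2 J.
After step 1: P = 333.8 kPa, V = 6.76 L, T = 439 K.
Step 2 (isobaric): W = PΔV = (333.8 kPa)(15.4 − 6.76 L) = 2884 J.
W_total = -972.2 + 2884 = 1912 J.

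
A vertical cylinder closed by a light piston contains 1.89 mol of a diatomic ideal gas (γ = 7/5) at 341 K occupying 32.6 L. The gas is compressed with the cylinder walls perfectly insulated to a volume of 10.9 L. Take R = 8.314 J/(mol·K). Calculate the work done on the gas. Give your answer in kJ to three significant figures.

Adiabatic: TV^(γ−1) = const with γ = 7/5.
T₂ = T₁ (V₁/V₂)^(γ−1) = 341 × (32.6/10.9)^0.4 = 341 × 1.55 = 528.5 K.
W_by = nCᵥ(T₁ − T₂) = (1.89)(20.79)(341 − 528.5) = -7367 J.
Work on gas = −W_by = 7367 J.

W ≈ 7.37 kJ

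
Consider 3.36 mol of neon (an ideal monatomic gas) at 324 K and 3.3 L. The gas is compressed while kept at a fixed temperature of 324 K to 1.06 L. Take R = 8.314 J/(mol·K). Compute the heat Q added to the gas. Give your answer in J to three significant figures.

Isothermal ⇒ ΔU = 0, so Q = W = nRT ln(V₂/V₁).
Q = (3.36)(8.314)(324) ln(1.06/3.3) = 9051 × -1.136 = -10279 J.

Q ≈ -10300 J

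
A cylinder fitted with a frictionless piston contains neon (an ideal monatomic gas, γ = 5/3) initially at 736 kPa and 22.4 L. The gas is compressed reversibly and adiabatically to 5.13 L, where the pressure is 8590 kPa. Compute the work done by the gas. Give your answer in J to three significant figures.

Adiabatic: W = (P₁V₁ − P₂V₂)/(γ − 1) with γ = 5/3.
P₁V₁ = 16486 J, P₂V₂ = 44067 J.
W = (16486 − 44067) / 0.6667 = -41370 J.

W ≈ -41400 J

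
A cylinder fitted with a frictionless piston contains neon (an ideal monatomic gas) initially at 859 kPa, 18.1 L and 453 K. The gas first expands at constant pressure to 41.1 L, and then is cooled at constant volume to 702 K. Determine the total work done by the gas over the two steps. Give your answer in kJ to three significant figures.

W_total ≈ 19.8 kJ

Step 1 (isobaric): W = PΔV = (859 kPa)(41.1 − 18.1 L) = 19757 J.
Step 2 (isochoric): W = 0 (constant volume).
W_total = 19757 + 0 = 19757 J.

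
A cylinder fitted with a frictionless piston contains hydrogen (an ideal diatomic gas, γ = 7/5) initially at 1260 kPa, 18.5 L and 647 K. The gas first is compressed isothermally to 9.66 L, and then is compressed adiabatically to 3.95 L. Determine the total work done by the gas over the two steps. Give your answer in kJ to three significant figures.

W_total ≈ -40.2 kJ

Step 1 (isothermal): W = P₁V₁ ln(V₂/V₁) = (23310) ln(9.66/18.5) = -15146 J.
After step 1: P = 2413 kPa, V = 9.66 L, T = 647 K.
Step 2 (adiabatic): W = (P₁V₁ − P₂V₂)/(γ−1) = (23310 − 33335)/0.4 = -25061 J.
W_total = -15146 − 25061 = -40208 J.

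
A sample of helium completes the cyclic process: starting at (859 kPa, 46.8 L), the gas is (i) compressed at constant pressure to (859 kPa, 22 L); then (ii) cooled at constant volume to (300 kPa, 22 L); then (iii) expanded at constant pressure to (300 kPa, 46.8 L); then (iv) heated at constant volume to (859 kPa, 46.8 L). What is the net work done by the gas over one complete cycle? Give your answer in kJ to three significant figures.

Constant-volume legs do no work.
W(i) = (859)(22 − 46.8) = -21303 J; W(iii) = (300)(46.8 − 22) = 7440 J.
W_net = -21303 + 7440 = -13863 J (the counter-clockwise enclosed area).

W_net ≈ -13.9 kJ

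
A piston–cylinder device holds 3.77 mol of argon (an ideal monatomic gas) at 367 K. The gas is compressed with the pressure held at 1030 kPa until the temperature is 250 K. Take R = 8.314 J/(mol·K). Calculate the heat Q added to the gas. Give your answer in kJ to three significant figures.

Isobaric: W = nRΔT = (3.77)(8.314)(-117) = -3667 J.
ΔU = nCᵥΔT with Cᵥ = 3R/2: ΔU = (3.77)(12.47)(-117) = -5501 J.
Q = ΔU + W = -5501 − 3667 = -9168 J.

Q ≈ -9.17 kJ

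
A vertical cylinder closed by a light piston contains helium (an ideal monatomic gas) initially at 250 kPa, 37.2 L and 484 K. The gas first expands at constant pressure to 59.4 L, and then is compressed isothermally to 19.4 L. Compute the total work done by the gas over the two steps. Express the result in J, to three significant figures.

W_total ≈ -11100 J

Step 1 (isobaric): W = PΔV = (250 kPa)(59.4 − 37.2 L) = 5550 J.
After step 1: P = 250 kPa, V = 59.4 L, T = 772.8 K.
Step 2 (isothermal): W = P₁V₁ ln(V₂/V₁) = (14850) ln(19.4/59.4) = -16617 J.
W_total = 5550 − 16617 = -11067 J.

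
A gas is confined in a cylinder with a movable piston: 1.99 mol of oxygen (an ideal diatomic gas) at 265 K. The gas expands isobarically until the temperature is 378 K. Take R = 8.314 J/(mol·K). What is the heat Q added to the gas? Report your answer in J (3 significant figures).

Q ≈ 6540 J

Isobaric: W = nRΔT = (1.99)(8.314)(113) = 1870 J.
ΔU = nCᵥΔT with Cᵥ = 5R/2: ΔU = (1.99)(20.79)(113) = 4674 J.
Q = ΔU + W = 4674 + 1870 = 6543 J.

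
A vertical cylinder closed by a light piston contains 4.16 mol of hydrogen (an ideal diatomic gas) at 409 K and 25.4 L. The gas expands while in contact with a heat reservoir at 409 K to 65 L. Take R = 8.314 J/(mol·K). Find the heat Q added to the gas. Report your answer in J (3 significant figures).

Q ≈ 13300 J

Isothermal ⇒ ΔU = 0, so Q = W = nRT ln(V₂/V₁).
Q = (4.16)(8.314)(409) ln(65/25.4) = 14146 × 0.9396 = 13292 J.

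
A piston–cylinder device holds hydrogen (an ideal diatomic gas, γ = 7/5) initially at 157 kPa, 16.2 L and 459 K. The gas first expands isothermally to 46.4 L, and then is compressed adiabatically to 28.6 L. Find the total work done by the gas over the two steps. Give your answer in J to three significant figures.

W_total ≈ 1320 J

Step 1 (isothermal): W = P₁V₁ ln(V₂/V₁) = (2543) ln(46.4/16.2) = 2676 J.
After step 1: P = 54.81 kPa, V = 46.4 L, T = 459 K.
Step 2 (adiabatic): W = (P₁V₁ − P₂V₂)/(γ−1) = (2543 − 3087)/0.4 = -1358 J.
W_total = 2676 − 1358 = 1318 J.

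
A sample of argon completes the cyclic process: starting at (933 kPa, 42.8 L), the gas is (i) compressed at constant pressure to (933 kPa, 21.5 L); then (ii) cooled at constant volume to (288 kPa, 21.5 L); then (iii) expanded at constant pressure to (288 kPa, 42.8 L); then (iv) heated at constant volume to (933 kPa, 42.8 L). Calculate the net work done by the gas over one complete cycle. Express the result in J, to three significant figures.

W_net ≈ -13700 J

Constant-volume legs do no work.
W(i) = (933)(21.5 − 42.8) = -19873 J; W(iii) = (288)(42.8 − 21.5) = 6134 J.
W_net = -19873 + 6134 = -13738 J (the counter-clockwise enclosed area).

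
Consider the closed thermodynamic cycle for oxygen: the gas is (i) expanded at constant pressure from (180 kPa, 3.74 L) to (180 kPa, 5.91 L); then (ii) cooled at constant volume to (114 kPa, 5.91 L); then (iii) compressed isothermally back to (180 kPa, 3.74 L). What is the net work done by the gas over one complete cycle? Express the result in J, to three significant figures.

Leg (i): W = PΔV = (180)(5.91 − 3.74) = 390.6 J.
Leg (ii): W = 0.
Leg (iii): W = PᵢVᵢ ln(V_f/Vᵢ) = (673.7) ln(3.74/5.91) = -308.3 J.
W_net = 390.6 − 308.3 = 82.32 J.

W_net ≈ 82.3 J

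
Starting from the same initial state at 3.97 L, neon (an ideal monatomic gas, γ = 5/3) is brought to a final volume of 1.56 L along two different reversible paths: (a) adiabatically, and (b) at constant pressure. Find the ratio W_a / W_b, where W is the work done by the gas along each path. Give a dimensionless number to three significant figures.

Path (a) adiabatic: W = P₁V₁(1 − (V₁/V₂)^(γ−1))/(γ−1) → W_a/(P₁V₁) = -1.296.
Path (b) isobaric: W = P₁(V₂ − V₁) → W_b/(P₁V₁) = -0.6071.
W_a / W_b = -1.296 / -0.6071 = 2.135.

W_a / W_b ≈ 2.13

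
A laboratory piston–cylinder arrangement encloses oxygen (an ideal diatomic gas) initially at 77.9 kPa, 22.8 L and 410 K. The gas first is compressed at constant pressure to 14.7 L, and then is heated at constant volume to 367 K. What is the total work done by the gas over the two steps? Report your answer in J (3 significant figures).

W_total ≈ -631 J

Step 1 (isobaric): W = PΔV = (77.9 kPa)(14.7 − 22.8 L) = -631 J.
Step 2 (isochoric): W = 0 (constant volume).
W_total = -631 + 0 = -631 J.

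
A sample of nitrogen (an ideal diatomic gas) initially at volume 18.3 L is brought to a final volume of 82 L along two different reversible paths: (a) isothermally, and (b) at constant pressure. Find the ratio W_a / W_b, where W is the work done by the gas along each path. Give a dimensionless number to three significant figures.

W_a / W_b ≈ 0.431

Path (a) isothermal: W = P₁V₁ ln(V₂/V₁) → W_a/(P₁V₁) = 1.5.
Path (b) isobaric: W = P₁(V₂ − V₁) → W_b/(P₁V₁) = 3.481.
W_a / W_b = 1.5 / 3.481 = 0.4309.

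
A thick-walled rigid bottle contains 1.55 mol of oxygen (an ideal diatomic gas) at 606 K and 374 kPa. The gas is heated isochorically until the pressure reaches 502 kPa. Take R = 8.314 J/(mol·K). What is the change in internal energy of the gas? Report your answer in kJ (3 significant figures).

Constant volume ⇒ W = 0, so Q = ΔU = nCᵥΔT with Cᵥ = 5R/2 = 20.79 J/(mol·K).
At constant V, T₂/T₁ = P₂/P₁ ⇒ ΔT = T₁(P₂/P₁ − 1) = 606·(502/374 − 1) = 207.4 K.
ΔU = (1.55)(20.79)(207.4) = 6682 J.

ΔU ≈ 6.68 kJ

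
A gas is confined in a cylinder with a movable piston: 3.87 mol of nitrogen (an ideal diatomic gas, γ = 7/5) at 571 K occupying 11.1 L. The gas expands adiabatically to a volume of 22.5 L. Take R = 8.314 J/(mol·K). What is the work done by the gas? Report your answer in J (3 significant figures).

W ≈ 11300 J

Adiabatic: TV^(γ−1) = const with γ = 7/5.
T₂ = T₁ (V₁/V₂)^(γ−1) = 571 × (11.1/22.5)^0.4 = 571 × 0.7538 = 430.4 K.
W_by = nCᵥ(T₁ − T₂) = (3.87)(20.79)(571 − 430.4) = 11308 J.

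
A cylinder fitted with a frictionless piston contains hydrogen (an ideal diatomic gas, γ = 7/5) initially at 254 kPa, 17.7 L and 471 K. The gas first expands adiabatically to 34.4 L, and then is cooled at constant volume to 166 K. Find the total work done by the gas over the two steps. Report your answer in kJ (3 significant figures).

W_total ≈ 2.62 kJ

Step 1 (adiabatic): W = (P₁V₁ − P₂V₂)/(γ−1) = (4496 − 3446)/0.4 = 2623 J.
Step 2 (isochoric): W = 0 (constant volume).
W_total = 2623 + 0 = 2623 J.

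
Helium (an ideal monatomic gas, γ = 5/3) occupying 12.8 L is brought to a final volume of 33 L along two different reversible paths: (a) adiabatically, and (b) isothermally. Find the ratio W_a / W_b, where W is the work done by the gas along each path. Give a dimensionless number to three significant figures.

W_a / W_b ≈ 0.741

Path (a) adiabatic: W = P₁V₁(1 − (V₁/V₂)^(γ−1))/(γ−1) → W_a/(P₁V₁) = 0.7022.
Path (b) isothermal: W = P₁V₁ ln(V₂/V₁) → W_b/(P₁V₁) = 0.9471.
W_a / W_b = 0.7022 / 0.9471 = 0.7415.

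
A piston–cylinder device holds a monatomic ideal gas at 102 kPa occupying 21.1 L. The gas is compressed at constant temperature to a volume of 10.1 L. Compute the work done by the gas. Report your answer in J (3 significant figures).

Isothermal: W = nRT ln(V₂/V₁) = P₁V₁ ln(V₂/V₁).
P₁V₁ = (102 kPa)(21.1 L) = 2152 J.
W = 2152 × ln(10.1/21.1) = 2152 × -0.7367
W_by_gas = -1586 J.

W ≈ -1590 J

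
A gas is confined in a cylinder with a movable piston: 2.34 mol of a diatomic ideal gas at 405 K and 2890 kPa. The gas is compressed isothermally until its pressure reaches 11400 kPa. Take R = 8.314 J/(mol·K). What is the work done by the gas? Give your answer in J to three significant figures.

Isothermal process: W = nRT ln(V₂/V₁) = nRT ln(P₁/P₂).
W = (2.34)(8.314)(405) × ln(2890/11400)
  = 7879 × ln(0.2535) = 7879 × -1.372
W_by_gas = -10813 J.

W ≈ -10800 J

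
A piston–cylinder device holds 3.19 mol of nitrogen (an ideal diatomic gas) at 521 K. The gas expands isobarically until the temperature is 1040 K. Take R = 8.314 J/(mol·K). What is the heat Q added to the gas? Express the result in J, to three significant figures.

Isobaric: W = nRΔT = (3.19)(8.314)(519) = 13765 J.
ΔU = nCᵥΔT with Cᵥ = 5R/2: ΔU = (3.19)(20.79)(519) = 34412 J.
Q = ΔU + W = 34412 + 13765 = 48177 J.

Q ≈ 48200 J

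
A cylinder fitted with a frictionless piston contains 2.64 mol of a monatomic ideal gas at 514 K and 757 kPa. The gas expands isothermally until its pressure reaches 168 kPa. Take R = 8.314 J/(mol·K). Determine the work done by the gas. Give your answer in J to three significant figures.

Isothermal process: W = nRT ln(V₂/V₁) = nRT ln(P₁/P₂).
W = (2.64)(8.314)(514) × ln(757/168)
  = 11282 × ln(4.506) = 11282 × 1.505
W_by_gas = 16984 J.

W ≈ 17000 J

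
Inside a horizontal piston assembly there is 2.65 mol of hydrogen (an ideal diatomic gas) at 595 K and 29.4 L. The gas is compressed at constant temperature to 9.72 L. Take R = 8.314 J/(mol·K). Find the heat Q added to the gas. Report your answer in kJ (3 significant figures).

Q ≈ -14.5 kJ

Isothermal ⇒ ΔU = 0, so Q = W = nRT ln(V₂/V₁).
Q = (2.65)(8.314)(595) ln(9.72/29.4) = 13109 × -1.107 = -14509 J.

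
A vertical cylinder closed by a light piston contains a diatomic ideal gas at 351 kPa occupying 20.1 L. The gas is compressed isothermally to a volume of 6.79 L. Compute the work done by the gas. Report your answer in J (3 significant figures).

Isothermal: W = nRT ln(V₂/V₁) = P₁V₁ ln(V₂/V₁).
P₁V₁ = (351 kPa)(20.1 L) = 7055 J.
W = 7055 × ln(6.79/20.1) = 7055 × -1.085
W_by_gas = -7657 J.

W ≈ -7660 J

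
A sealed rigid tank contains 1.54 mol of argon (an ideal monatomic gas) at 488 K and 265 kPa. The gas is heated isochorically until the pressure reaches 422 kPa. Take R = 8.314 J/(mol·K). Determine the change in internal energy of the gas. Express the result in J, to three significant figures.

Constant volume ⇒ W = 0, so Q = ΔU = nCᵥΔT with Cᵥ = 3R/2 = 12.47 J/(mol·K).
At constant V, T₂/T₁ = P₂/P₁ ⇒ ΔT = T₁(P₂/P₁ − 1) = 488·(422/265 − 1) = 289.1 K.
ΔU = (1.54)(12.47)(289.1) = 5553 J.

ΔU ≈ 5550 J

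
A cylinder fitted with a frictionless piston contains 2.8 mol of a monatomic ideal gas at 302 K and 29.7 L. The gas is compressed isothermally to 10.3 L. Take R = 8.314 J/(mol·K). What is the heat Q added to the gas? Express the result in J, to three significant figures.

Q ≈ -7450 J

Isothermal ⇒ ΔU = 0, so Q = W = nRT ln(V₂/V₁).
Q = (2.8)(8.314)(302) ln(10.3/29.7) = 7030 × -1.059 = -7445 J.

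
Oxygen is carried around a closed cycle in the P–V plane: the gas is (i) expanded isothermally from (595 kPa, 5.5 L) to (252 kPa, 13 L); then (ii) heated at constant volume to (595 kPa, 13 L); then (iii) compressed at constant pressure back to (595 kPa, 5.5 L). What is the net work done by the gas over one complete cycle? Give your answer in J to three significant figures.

W_net ≈ -1650 J

Leg (i): W = PᵢVᵢ ln(V_f/Vᵢ) = (3272) ln(13/5.5) = 2815 J.
Leg (ii): W = 0.
Leg (iii): W = PΔV = (595)(5.5 − 13) = -4462 J.
W_net = 2815 − 4462 = -1647 J.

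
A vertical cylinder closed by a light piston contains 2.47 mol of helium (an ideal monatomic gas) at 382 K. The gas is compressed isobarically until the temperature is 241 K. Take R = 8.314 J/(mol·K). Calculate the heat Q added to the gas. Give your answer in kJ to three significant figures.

Q ≈ -7.24 kJ

Isobaric: W = nRΔT = (2.47)(8.314)(-141) = -2896 J.
ΔU = nCᵥΔT with Cᵥ = 3R/2: ΔU = (2.47)(12.47)(-141) = -4343 J.
Q = ΔU + W = -4343 − 2896 = -7239 J.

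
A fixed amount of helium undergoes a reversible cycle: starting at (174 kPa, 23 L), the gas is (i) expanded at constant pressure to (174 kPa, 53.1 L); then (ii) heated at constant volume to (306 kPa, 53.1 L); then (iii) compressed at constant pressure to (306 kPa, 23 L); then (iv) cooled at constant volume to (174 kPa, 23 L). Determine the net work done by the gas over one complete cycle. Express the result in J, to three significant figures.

Constant-volume legs do no work.
W(i) = (174)(53.1 − 23) = 5237 J; W(iii) = (306)(23 − 53.1) = -9211 J.
W_net = 5237 − 9211 = -3973 J (the counter-clockwise enclosed area).

W_net ≈ -3970 J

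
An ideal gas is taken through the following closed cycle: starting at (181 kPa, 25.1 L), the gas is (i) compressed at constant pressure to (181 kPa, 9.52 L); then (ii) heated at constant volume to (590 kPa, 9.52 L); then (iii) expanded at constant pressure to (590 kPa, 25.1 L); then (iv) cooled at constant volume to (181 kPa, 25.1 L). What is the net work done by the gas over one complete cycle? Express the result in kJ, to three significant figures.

W_net ≈ 6.37 kJ

Constant-volume legs do no work.
W(i) = (181)(9.52 − 25.1) = -2820 J; W(iii) = (590)(25.1 − 9.52) = 9192 J.
W_net = -2820 + 9192 = 6372 J (the clockwise enclosed area).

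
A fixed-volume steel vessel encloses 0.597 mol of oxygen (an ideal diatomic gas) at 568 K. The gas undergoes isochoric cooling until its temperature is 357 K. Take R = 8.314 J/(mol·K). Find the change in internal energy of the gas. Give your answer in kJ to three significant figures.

Constant volume ⇒ W = 0, so Q = ΔU = nCᵥΔT with Cᵥ = 5R/2 = 20.79 J/(mol·K).
ΔU = (0.597)(20.79)(357 − 568) = -2618 J.

ΔU ≈ -2.62 kJ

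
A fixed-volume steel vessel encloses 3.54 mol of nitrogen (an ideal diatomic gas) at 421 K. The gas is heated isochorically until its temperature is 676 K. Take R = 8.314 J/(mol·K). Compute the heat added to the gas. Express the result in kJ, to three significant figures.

Q ≈ 18.8 kJ

Constant volume ⇒ W = 0, so Q = ΔU = nCᵥΔT with Cᵥ = 5R/2 = 20.79 J/(mol·K).
ΔU = (3.54)(20.79)(676 − 421) = 18763 J.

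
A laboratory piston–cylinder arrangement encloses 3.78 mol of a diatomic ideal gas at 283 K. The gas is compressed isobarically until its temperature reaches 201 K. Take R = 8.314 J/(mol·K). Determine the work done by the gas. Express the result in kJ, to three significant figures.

W ≈ -2.58 kJ

Isobaric: W = P ΔV = nR ΔT.
W = (3.78)(8.314)(201 − 283) = -2577 J.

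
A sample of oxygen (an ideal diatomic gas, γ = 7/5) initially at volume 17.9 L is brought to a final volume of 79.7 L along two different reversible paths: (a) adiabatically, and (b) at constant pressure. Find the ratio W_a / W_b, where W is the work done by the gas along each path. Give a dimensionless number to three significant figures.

W_a / W_b ≈ 0.326

Path (a) adiabatic: W = P₁V₁(1 − (V₁/V₂)^(γ−1))/(γ−1) → W_a/(P₁V₁) = 1.124.
Path (b) isobaric: W = P₁(V₂ − V₁) → W_b/(P₁V₁) = 3.453.
W_a / W_b = 1.124 / 3.453 = 0.3257.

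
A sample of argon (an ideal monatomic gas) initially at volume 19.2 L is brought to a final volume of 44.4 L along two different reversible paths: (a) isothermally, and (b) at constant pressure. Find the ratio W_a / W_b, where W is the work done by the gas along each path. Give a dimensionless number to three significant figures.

W_a / W_b ≈ 0.639

Path (a) isothermal: W = P₁V₁ ln(V₂/V₁) → W_a/(P₁V₁) = 0.8383.
Path (b) isobaric: W = P₁(V₂ − V₁) → W_b/(P₁V₁) = 1.312.
W_a / W_b = 0.8383 / 1.312 = 0.6387.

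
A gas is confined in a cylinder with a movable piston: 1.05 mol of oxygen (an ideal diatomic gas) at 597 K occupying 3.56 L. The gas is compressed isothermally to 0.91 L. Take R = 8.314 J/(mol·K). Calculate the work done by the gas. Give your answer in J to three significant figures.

W ≈ -7110 J

Isothermal: W = nRT ln(V₂/V₁).
W = (1.05)(8.314)(597) × ln(0.91/3.56)
  = 5212 × -1.364
W_by_gas = -7109 J.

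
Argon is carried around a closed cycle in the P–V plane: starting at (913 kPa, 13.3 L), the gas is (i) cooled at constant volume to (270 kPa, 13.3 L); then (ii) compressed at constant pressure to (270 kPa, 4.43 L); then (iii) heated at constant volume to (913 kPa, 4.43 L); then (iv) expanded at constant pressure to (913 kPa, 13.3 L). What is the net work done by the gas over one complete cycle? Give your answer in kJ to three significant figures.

Constant-volume legs do no work.
W(ii) = (270)(4.43 − 13.3) = -2395 J; W(iv) = (913)(13.3 − 4.43) = 8098 J.
W_net = -2395 + 8098 = 5703 J (the clockwise enclosed area).

W_net ≈ 5.70 kJ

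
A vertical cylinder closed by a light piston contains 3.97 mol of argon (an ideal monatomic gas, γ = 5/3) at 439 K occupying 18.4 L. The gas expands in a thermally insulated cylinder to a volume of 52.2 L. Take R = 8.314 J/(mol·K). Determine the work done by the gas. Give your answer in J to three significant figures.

Adiabatic: TV^(γ−1) = const with γ = 5/3.
T₂ = T₁ (V₁/V₂)^(γ−1) = 439 × (18.4/52.2)^0.667 = 439 × 0.499 = 219.1 K.
W_by = nCᵥ(T₁ − T₂) = (3.97)(12.47)(439 − 219.1) = 10889 J.

W ≈ 10900 J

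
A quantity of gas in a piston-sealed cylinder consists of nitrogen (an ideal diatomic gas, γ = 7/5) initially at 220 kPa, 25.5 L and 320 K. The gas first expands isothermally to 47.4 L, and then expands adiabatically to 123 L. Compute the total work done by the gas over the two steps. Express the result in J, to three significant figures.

Step 1 (isothermal): W = P₁V₁ ln(V₂/V₁) = (5610) ln(47.4/25.5) = 3478 J.
After step 1: P = 118.4 kPa, V = 47.4 L, T = 320 K.
Step 2 (adiabatic): W = (P₁V₁ − P₂V₂)/(γ−1) = (5610 − 3831)/0.4 = 4447 J.
W_total = 3478 + 4447 = 7925 J.

W_total ≈ 7930 J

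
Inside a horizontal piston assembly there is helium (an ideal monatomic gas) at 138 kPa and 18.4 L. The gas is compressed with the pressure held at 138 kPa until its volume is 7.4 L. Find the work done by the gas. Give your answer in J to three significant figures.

Isobaric: W = P ΔV.
W = (138 kPa)(7.4 − 18.4 L) = (138)(-11) = -1518 J.

W ≈ -1520 J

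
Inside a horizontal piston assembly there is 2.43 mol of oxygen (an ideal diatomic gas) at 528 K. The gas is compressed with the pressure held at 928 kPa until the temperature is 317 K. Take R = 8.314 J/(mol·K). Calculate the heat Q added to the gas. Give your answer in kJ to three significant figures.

Q ≈ -14.9 kJ

Isobaric: W = nRΔT = (2.43)(8.314)(-211) = -4263 J.
ΔU = nCᵥΔT with Cᵥ = 5R/2: ΔU = (2.43)(20.79)(-211) = -10657 J.
Q = ΔU + W = -10657 − 4263 = -14920 J.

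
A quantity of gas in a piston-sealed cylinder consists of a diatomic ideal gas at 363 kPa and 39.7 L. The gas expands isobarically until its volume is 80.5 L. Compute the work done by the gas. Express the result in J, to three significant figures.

W ≈ 14800 J

Isobaric: W = P ΔV.
W = (363 kPa)(80.5 − 39.7 L) = (363)(40.8) = 14810 J.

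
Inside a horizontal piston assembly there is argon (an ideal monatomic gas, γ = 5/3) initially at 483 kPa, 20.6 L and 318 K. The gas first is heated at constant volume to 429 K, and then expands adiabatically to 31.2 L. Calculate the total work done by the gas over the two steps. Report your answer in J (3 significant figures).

Step 1 (isochoric): W = 0 (constant volume).
After step 1: P = 651.6 kPa (V unchanged).
Step 2 (adiabatic): W = (P₁V₁ − P₂V₂)/(γ−1) = (13423 − 10178)/0.667 = 4868 J.
W_total = 0 + 4868 = 4868 J.

W_total ≈ 4870 J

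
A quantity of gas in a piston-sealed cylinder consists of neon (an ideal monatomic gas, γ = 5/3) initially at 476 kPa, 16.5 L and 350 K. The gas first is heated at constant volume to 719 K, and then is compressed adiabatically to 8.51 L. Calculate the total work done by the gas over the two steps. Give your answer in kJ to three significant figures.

W_total ≈ -13.4 kJ

Step 1 (isochoric): W = 0 (constant volume).
After step 1: P = 977.8 kPa (V unchanged).
Step 2 (adiabatic): W = (P₁V₁ − P₂V₂)/(γ−1) = (16134 − 25087)/0.667 = -13429 J.
W_total = 0 − 13429 = -13429 J.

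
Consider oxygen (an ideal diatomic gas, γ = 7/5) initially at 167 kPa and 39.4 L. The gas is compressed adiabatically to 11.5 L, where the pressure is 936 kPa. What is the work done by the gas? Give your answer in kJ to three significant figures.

W ≈ -10.5 kJ

Adiabatic: W = (P₁V₁ − P₂V₂)/(γ − 1) with γ = 7/5.
P₁V₁ = 6580 J, P₂V₂ = 10764 J.
W = (6580 − 10764) / 0.4 = -10461 J.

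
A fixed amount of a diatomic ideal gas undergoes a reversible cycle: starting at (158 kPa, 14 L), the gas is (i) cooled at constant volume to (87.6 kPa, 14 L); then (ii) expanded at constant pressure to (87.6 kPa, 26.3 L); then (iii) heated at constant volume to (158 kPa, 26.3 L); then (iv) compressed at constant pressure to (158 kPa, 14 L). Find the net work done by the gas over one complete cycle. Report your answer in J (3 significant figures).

W_net ≈ -866 J

Constant-volume legs do no work.
W(ii) = (87.6)(26.3 − 14) = 1077 J; W(iv) = (158)(14 − 26.3) = -1943 J.
W_net = 1077 − 1943 = -865.9 J (the counter-clockwise enclosed area).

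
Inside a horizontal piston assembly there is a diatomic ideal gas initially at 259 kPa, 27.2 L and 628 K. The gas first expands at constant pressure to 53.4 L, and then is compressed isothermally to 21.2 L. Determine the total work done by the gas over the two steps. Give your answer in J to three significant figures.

W_total ≈ -5990 J

Step 1 (isobaric): W = PΔV = (259 kPa)(53.4 − 27.2 L) = 6786 J.
After step 1: P = 259 kPa, V = 53.4 L, T = 1233 K.
Step 2 (isothermal): W = P₁V₁ ln(V₂/V₁) = (13831) ln(21.2/53.4) = -12777 J.
W_total = 6786 − 12777 = -5991 J.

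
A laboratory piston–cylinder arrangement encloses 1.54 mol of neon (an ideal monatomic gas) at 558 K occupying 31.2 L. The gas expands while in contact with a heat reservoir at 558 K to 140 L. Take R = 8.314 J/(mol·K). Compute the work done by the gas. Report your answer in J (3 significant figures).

Isothermal: W = nRT ln(V₂/V₁).
W = (1.54)(8.314)(558) × ln(140/31.2)
  = 7144 × 1.501
W_by_gas = 10725 J.

W ≈ 10700 J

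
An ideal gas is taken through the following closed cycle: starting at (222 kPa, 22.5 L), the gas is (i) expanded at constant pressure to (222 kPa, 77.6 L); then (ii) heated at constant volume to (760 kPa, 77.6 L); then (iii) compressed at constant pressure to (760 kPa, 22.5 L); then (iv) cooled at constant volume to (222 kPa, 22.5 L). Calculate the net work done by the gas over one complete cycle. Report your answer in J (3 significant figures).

Constant-volume legs do no work.
W(i) = (222)(77.6 − 22.5) = 12232 J; W(iii) = (760)(22.5 − 77.6) = -41876 J.
W_net = 12232 − 41876 = -29644 J (the counter-clockwise enclosed area).

W_net ≈ -29600 J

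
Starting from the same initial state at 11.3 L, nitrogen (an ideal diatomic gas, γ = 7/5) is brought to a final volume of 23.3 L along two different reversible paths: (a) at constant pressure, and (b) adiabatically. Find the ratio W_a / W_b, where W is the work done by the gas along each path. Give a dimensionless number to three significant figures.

W_a / W_b ≈ 1.69

Path (a) isobaric: W = P₁(V₂ − V₁) → W_a/(P₁V₁) = 1.062.
Path (b) adiabatic: W = P₁V₁(1 − (V₁/V₂)^(γ−1))/(γ−1) → W_b/(P₁V₁) = 0.6283.
W_a / W_b = 1.062 / 0.6283 = 1.69.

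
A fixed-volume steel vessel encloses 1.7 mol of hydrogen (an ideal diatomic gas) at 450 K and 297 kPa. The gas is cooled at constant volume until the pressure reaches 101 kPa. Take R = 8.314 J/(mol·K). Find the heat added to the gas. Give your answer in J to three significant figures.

Constant volume ⇒ W = 0, so Q = ΔU = nCᵥΔT with Cᵥ = 5R/2 = 20.79 J/(mol·K).
At constant V, T₂/T₁ = P₂/P₁ ⇒ ΔT = T₁(P₂/P₁ − 1) = 450·(101/297 − 1) = -297 K.
ΔU = (1.7)(20.79)(-297) = -10493 J.

Q ≈ -10500 J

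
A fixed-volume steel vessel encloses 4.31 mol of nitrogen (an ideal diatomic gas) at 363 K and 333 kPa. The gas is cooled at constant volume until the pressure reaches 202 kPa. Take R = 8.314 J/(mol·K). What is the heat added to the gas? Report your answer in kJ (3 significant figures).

Constant volume ⇒ W = 0, so Q = ΔU = nCᵥΔT with Cᵥ = 5R/2 = 20.79 J/(mol·K).
At constant V, T₂/T₁ = P₂/P₁ ⇒ ΔT = T₁(P₂/P₁ − 1) = 363·(202/333 − 1) = -142.8 K.
ΔU = (4.31)(20.79)(-142.8) = -12793 J.

Q ≈ -12.8 kJ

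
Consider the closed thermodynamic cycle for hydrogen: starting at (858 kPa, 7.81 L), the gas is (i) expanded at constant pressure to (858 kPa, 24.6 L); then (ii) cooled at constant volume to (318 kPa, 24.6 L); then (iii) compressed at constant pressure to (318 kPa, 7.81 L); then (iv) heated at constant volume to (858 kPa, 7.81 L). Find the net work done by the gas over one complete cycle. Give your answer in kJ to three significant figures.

Constant-volume legs do no work.
W(i) = (858)(24.6 − 7.81) = 14406 J; W(iii) = (318)(7.81 − 24.6) = -5339 J.
W_net = 14406 − 5339 = 9067 J (the clockwise enclosed area).

W_net ≈ 9.07 kJ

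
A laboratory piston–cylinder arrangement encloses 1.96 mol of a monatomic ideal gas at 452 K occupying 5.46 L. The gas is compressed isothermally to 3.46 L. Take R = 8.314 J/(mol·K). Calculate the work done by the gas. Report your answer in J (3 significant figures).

W ≈ -3360 J

Isothermal: W = nRT ln(V₂/V₁).
W = (1.96)(8.314)(452) × ln(3.46/5.46)
  = 7366 × -0.4562
W_by_gas = -3360 J.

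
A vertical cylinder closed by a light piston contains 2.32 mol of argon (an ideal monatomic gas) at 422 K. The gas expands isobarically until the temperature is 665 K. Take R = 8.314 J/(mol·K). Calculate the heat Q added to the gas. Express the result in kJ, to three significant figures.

Isobaric: W = nRΔT = (2.32)(8.314)(243) = 4687 J.
ΔU = nCᵥΔT with Cᵥ = 3R/2: ΔU = (2.32)(12.47)(243) = 7031 J.
Q = ΔU + W = 7031 + 4687 = 11718 J.

Q ≈ 11.7 kJ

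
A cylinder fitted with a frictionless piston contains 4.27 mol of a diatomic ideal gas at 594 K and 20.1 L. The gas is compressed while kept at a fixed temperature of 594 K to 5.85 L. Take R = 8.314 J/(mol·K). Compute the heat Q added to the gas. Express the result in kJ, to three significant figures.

Q ≈ -26.0 kJ

Isothermal ⇒ ΔU = 0, so Q = W = nRT ln(V₂/V₁).
Q = (4.27)(8.314)(594) ln(5.85/20.1) = 21087 × -1.234 = -26028 J.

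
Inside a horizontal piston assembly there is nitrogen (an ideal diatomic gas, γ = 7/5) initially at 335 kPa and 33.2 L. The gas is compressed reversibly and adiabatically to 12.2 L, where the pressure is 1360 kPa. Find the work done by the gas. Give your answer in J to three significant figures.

Adiabatic: W = (P₁V₁ − P₂V₂)/(γ − 1) with γ = 7/5.
P₁V₁ = 11122 J, P₂V₂ = 16592 J.
W = (11122 − 16592) / 0.4 = -13675 J.

W ≈ -13700 J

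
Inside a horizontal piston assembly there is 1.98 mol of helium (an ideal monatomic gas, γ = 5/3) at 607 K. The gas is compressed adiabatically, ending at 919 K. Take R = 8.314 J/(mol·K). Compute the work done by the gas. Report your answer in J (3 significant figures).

Adiabatic ⇒ Q = 0, so W_by = −ΔU = nCᵥ(T₁ − T₂).
Cᵥ = 3R/2 = 12.47 J/(mol·K).
W = (1.98)(12.47)(607 − 919) = -7704 J.

W ≈ -7700 J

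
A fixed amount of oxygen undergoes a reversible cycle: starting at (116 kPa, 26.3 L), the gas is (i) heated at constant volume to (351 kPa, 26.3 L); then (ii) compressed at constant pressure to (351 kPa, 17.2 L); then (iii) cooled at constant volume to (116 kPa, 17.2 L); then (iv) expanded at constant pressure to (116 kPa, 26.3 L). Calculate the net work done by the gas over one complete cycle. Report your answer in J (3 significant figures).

Constant-volume legs do no work.
W(ii) = (351)(17.2 − 26.3) = -3194 J; W(iv) = (116)(26.3 − 17.2) = 1056 J.
W_net = -3194 + 1056 = -2138 J (the counter-clockwise enclosed area).

W_net ≈ -2140 J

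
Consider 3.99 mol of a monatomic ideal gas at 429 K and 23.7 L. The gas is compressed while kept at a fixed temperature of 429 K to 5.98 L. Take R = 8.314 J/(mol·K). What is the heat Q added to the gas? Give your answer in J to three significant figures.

Q ≈ -19600 J

Isothermal ⇒ ΔU = 0, so Q = W = nRT ln(V₂/V₁).
Q = (3.99)(8.314)(429) ln(5.98/23.7) = 14231 × -1.377 = -19597 J.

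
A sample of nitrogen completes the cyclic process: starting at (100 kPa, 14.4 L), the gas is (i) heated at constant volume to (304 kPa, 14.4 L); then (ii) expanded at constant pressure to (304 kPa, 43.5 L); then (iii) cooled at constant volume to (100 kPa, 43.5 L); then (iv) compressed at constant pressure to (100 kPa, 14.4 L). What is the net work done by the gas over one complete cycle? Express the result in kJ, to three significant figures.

Constant-volume legs do no work.
W(ii) = (304)(43.5 − 14.4) = 8846 J; W(iv) = (100)(14.4 − 43.5) = -2910 J.
W_net = 8846 − 2910 = 5936 J (the clockwise enclosed area).

W_net ≈ 5.94 kJ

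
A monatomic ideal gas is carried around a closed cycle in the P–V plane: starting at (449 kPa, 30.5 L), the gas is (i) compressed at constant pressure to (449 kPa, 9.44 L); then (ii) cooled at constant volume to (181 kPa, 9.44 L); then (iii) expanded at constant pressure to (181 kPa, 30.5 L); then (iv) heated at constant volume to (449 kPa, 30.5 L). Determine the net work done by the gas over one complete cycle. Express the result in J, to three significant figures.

W_net ≈ -5640 J

Constant-volume legs do no work.
W(i) = (449)(9.44 − 30.5) = -9456 J; W(iii) = (181)(30.5 − 9.44) = 3812 J.
W_net = -9456 + 3812 = -5644 J (the counter-clockwise enclosed area).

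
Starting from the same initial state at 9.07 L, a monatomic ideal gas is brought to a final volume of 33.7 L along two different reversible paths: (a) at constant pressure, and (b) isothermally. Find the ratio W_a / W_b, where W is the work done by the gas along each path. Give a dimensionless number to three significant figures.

Path (a) isobaric: W = P₁(V₂ − V₁) → W_a/(P₁V₁) = 2.716.
Path (b) isothermal: W = P₁V₁ ln(V₂/V₁) → W_b/(P₁V₁) = 1.313.
W_a / W_b = 2.716 / 1.313 = 2.069.

W_a / W_b ≈ 2.07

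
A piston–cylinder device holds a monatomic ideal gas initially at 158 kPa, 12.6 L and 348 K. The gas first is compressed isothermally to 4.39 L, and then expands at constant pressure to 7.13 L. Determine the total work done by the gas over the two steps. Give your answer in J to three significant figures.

Step 1 (isothermal): W = P₁V₁ ln(V₂/V₁) = (1991) ln(4.39/12.6) = -2099 J.
After step 1: P = 453.5 kPa, V = 4.39 L, T = 348 K.
Step 2 (isobaric): W = PΔV = (453.5 kPa)(7.13 − 4.39 L) = 1243 J.
W_total = -2099 + 1243 = -856.5 J.

W_total ≈ -856 J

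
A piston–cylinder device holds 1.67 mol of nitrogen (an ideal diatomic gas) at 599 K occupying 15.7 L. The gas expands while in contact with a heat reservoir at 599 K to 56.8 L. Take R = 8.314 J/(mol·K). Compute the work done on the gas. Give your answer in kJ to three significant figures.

W ≈ -10.7 kJ

Isothermal: W = nRT ln(V₂/V₁).
W = (1.67)(8.314)(599) × ln(56.8/15.7)
  = 8317 × 1.286
W_by_gas = 10694 J; work on gas = −W_by = -10694 J.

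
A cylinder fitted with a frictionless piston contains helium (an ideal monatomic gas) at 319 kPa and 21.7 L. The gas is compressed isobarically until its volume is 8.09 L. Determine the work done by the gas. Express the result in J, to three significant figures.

Isobaric: W = P ΔV.
W = (319 kPa)(8.09 − 21.7 L) = (319)(-13.61) = -4342 J.

W ≈ -4340 J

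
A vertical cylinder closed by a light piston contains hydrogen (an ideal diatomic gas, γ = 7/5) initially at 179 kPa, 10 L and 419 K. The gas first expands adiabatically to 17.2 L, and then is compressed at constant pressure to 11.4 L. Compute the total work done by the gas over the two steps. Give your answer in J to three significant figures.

W_total ≈ 387 J

Step 1 (adiabatic): W = (P₁V₁ − P₂V₂)/(γ−1) = (1790 − 1441)/0.4 = 872.7 J.
After step 1: P = 83.77 kPa, V = 17.2 L, T = 337.3 K.
Step 2 (isobaric): W = PΔV = (83.77 kPa)(11.4 − 17.2 L) = -485.9 J.
W_total = 872.7 − 485.9 = 386.8 J.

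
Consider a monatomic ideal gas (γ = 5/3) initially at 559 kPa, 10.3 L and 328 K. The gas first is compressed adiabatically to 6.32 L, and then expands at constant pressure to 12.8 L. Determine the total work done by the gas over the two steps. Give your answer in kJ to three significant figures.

W_total ≈ 4.85 kJ

Step 1 (adiabatic): W = (P₁V₁ − P₂V₂)/(γ−1) = (5758 − 7974)/0.667 = -3324 J.
After step 1: P = 1262 kPa, V = 6.32 L, T = 454.2 K.
Step 2 (isobaric): W = PΔV = (1262 kPa)(12.8 − 6.32 L) = 8176 J.
W_total = -3324 + 8176 = 4852 J.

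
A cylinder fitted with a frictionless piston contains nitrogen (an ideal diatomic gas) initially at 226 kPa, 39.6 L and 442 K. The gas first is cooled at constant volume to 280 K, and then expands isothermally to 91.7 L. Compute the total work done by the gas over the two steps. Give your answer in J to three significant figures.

W_total ≈ 4760 J

Step 1 (isochoric): W = 0 (constant volume).
After step 1: P = 143.2 kPa (V unchanged).
Step 2 (isothermal): W = P₁V₁ ln(V₂/V₁) = (5669) ln(91.7/39.6) = 4761 J.
W_total = 0 + 4761 = 4761 J.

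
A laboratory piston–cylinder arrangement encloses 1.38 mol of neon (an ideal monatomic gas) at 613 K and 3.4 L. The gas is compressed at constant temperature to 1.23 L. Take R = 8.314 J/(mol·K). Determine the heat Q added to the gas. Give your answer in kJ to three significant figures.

Q ≈ -7.15 kJ

Isothermal ⇒ ΔU = 0, so Q = W = nRT ln(V₂/V₁).
Q = (1.38)(8.314)(613) ln(1.23/3.4) = 7033 × -1.017 = -7151 J.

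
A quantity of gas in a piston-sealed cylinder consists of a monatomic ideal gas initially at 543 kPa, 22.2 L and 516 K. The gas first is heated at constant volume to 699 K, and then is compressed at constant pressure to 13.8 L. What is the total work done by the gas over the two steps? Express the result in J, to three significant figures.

W_total ≈ -6180 J

Step 1 (isochoric): W = 0 (constant volume).
After step 1: P = 735.6 kPa (V unchanged).
Step 2 (isobaric): W = PΔV = (735.6 kPa)(13.8 − 22.2 L) = -6179 J.
W_total = 0 − 6179 = -6179 J.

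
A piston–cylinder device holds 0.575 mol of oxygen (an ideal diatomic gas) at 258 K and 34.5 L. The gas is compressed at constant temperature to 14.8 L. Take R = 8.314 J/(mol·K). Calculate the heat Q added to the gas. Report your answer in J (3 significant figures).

Q ≈ -1040 J

Isothermal ⇒ ΔU = 0, so Q = W = nRT ln(V₂/V₁).
Q = (0.575)(8.314)(258) ln(14.8/34.5) = 1233 × -0.8463 = -1044 J.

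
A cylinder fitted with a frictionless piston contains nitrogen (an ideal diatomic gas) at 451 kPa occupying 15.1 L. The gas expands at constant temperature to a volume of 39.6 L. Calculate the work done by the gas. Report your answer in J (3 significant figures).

W ≈ 6570 J

Isothermal: W = nRT ln(V₂/V₁) = P₁V₁ ln(V₂/V₁).
P₁V₁ = (451 kPa)(15.1 L) = 6810 J.
W = 6810 × ln(39.6/15.1) = 6810 × 0.9641
W_by_gas = 6566 J.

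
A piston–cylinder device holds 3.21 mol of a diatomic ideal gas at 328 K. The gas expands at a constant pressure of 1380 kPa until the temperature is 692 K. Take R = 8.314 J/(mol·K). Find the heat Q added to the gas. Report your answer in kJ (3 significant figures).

Q ≈ 34.0 kJ

Isobaric: W = nRΔT = (3.21)(8.314)(364) = 9714 J.
ΔU = nCᵥΔT with Cᵥ = 5R/2: ΔU = (3.21)(20.79)(364) = 24286 J.
Q = ΔU + W = 24286 + 9714 = 34000 J.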